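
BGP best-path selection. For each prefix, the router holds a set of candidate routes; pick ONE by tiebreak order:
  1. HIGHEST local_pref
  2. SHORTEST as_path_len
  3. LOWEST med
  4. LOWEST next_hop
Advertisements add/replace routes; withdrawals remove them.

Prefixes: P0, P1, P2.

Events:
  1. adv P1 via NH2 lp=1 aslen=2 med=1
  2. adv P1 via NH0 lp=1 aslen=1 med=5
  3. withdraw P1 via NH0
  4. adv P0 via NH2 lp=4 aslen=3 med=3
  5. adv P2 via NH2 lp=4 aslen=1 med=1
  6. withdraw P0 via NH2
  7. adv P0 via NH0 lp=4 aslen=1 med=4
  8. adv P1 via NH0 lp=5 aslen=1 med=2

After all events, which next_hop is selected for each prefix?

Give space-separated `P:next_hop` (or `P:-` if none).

Op 1: best P0=- P1=NH2 P2=-
Op 2: best P0=- P1=NH0 P2=-
Op 3: best P0=- P1=NH2 P2=-
Op 4: best P0=NH2 P1=NH2 P2=-
Op 5: best P0=NH2 P1=NH2 P2=NH2
Op 6: best P0=- P1=NH2 P2=NH2
Op 7: best P0=NH0 P1=NH2 P2=NH2
Op 8: best P0=NH0 P1=NH0 P2=NH2

Answer: P0:NH0 P1:NH0 P2:NH2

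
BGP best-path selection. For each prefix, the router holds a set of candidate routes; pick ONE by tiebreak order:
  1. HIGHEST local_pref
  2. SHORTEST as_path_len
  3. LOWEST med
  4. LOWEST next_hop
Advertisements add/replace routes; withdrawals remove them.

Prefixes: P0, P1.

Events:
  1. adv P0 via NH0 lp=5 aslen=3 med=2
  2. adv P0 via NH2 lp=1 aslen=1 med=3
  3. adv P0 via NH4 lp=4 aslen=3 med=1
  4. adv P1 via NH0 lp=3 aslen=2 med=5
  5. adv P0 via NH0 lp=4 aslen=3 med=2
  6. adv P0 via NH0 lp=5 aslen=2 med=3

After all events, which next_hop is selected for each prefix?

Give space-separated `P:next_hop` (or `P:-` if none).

Op 1: best P0=NH0 P1=-
Op 2: best P0=NH0 P1=-
Op 3: best P0=NH0 P1=-
Op 4: best P0=NH0 P1=NH0
Op 5: best P0=NH4 P1=NH0
Op 6: best P0=NH0 P1=NH0

Answer: P0:NH0 P1:NH0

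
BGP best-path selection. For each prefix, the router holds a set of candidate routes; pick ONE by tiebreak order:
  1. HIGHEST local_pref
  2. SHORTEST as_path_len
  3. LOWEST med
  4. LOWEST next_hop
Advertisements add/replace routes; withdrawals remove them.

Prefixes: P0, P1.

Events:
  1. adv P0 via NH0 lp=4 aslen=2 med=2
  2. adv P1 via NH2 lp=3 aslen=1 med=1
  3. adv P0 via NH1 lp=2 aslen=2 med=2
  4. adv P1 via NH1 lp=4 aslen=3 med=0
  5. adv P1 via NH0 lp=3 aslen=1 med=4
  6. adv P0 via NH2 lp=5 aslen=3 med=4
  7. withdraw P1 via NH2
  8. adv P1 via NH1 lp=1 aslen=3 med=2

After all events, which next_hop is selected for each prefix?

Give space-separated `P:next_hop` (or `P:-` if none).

Answer: P0:NH2 P1:NH0

Derivation:
Op 1: best P0=NH0 P1=-
Op 2: best P0=NH0 P1=NH2
Op 3: best P0=NH0 P1=NH2
Op 4: best P0=NH0 P1=NH1
Op 5: best P0=NH0 P1=NH1
Op 6: best P0=NH2 P1=NH1
Op 7: best P0=NH2 P1=NH1
Op 8: best P0=NH2 P1=NH0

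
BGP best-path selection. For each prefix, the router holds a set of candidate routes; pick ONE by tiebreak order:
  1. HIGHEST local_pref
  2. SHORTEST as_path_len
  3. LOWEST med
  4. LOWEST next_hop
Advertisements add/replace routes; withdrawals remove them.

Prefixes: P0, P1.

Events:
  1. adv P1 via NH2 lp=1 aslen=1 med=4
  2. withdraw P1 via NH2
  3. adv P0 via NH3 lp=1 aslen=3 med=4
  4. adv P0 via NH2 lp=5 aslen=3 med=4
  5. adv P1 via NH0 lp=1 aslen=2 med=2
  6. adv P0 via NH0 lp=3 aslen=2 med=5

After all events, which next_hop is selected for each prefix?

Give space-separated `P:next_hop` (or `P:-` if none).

Answer: P0:NH2 P1:NH0

Derivation:
Op 1: best P0=- P1=NH2
Op 2: best P0=- P1=-
Op 3: best P0=NH3 P1=-
Op 4: best P0=NH2 P1=-
Op 5: best P0=NH2 P1=NH0
Op 6: best P0=NH2 P1=NH0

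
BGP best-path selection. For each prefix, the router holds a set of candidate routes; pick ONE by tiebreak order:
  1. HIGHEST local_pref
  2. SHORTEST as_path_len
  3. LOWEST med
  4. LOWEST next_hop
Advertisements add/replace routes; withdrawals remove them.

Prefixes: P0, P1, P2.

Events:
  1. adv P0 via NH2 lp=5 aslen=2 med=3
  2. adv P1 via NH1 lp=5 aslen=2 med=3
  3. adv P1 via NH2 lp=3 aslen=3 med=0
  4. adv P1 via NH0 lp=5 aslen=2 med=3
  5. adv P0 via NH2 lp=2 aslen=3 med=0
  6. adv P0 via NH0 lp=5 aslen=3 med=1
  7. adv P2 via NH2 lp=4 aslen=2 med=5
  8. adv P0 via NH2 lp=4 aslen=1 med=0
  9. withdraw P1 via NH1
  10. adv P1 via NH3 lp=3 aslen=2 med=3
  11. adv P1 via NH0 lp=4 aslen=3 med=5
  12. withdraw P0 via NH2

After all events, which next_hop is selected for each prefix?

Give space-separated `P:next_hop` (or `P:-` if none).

Answer: P0:NH0 P1:NH0 P2:NH2

Derivation:
Op 1: best P0=NH2 P1=- P2=-
Op 2: best P0=NH2 P1=NH1 P2=-
Op 3: best P0=NH2 P1=NH1 P2=-
Op 4: best P0=NH2 P1=NH0 P2=-
Op 5: best P0=NH2 P1=NH0 P2=-
Op 6: best P0=NH0 P1=NH0 P2=-
Op 7: best P0=NH0 P1=NH0 P2=NH2
Op 8: best P0=NH0 P1=NH0 P2=NH2
Op 9: best P0=NH0 P1=NH0 P2=NH2
Op 10: best P0=NH0 P1=NH0 P2=NH2
Op 11: best P0=NH0 P1=NH0 P2=NH2
Op 12: best P0=NH0 P1=NH0 P2=NH2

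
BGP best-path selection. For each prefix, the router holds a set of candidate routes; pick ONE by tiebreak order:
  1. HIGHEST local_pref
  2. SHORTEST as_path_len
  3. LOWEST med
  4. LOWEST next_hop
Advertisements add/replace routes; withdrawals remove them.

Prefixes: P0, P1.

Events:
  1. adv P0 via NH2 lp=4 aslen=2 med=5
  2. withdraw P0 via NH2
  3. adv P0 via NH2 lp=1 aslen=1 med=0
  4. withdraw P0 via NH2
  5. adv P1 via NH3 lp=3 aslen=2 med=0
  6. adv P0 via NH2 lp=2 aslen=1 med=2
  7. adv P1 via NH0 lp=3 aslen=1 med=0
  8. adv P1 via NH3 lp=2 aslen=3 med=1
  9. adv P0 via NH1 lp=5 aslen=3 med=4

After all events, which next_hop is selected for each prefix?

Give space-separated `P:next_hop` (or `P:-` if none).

Op 1: best P0=NH2 P1=-
Op 2: best P0=- P1=-
Op 3: best P0=NH2 P1=-
Op 4: best P0=- P1=-
Op 5: best P0=- P1=NH3
Op 6: best P0=NH2 P1=NH3
Op 7: best P0=NH2 P1=NH0
Op 8: best P0=NH2 P1=NH0
Op 9: best P0=NH1 P1=NH0

Answer: P0:NH1 P1:NH0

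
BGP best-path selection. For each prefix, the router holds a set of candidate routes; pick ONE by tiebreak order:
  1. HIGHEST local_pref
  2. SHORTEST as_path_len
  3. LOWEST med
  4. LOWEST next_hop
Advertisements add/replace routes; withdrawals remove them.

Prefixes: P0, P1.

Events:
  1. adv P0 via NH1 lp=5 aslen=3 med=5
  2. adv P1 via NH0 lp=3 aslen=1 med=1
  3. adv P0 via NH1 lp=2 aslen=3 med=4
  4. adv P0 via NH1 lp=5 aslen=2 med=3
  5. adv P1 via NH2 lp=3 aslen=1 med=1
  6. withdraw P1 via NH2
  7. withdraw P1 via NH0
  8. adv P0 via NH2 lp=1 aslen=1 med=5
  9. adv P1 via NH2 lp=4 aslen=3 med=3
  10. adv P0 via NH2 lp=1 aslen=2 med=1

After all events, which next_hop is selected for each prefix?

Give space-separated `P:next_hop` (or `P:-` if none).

Op 1: best P0=NH1 P1=-
Op 2: best P0=NH1 P1=NH0
Op 3: best P0=NH1 P1=NH0
Op 4: best P0=NH1 P1=NH0
Op 5: best P0=NH1 P1=NH0
Op 6: best P0=NH1 P1=NH0
Op 7: best P0=NH1 P1=-
Op 8: best P0=NH1 P1=-
Op 9: best P0=NH1 P1=NH2
Op 10: best P0=NH1 P1=NH2

Answer: P0:NH1 P1:NH2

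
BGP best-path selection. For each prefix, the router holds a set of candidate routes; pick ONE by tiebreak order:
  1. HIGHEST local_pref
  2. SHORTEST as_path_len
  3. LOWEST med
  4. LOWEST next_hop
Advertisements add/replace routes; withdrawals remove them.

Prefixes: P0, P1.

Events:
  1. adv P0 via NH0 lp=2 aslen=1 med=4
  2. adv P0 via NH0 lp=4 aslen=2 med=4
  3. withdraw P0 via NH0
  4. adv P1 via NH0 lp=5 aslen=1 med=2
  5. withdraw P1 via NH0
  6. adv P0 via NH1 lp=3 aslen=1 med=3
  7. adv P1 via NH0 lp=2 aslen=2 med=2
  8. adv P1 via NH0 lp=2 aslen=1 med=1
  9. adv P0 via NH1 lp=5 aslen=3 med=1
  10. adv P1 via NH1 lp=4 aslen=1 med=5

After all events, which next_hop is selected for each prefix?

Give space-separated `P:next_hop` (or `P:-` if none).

Op 1: best P0=NH0 P1=-
Op 2: best P0=NH0 P1=-
Op 3: best P0=- P1=-
Op 4: best P0=- P1=NH0
Op 5: best P0=- P1=-
Op 6: best P0=NH1 P1=-
Op 7: best P0=NH1 P1=NH0
Op 8: best P0=NH1 P1=NH0
Op 9: best P0=NH1 P1=NH0
Op 10: best P0=NH1 P1=NH1

Answer: P0:NH1 P1:NH1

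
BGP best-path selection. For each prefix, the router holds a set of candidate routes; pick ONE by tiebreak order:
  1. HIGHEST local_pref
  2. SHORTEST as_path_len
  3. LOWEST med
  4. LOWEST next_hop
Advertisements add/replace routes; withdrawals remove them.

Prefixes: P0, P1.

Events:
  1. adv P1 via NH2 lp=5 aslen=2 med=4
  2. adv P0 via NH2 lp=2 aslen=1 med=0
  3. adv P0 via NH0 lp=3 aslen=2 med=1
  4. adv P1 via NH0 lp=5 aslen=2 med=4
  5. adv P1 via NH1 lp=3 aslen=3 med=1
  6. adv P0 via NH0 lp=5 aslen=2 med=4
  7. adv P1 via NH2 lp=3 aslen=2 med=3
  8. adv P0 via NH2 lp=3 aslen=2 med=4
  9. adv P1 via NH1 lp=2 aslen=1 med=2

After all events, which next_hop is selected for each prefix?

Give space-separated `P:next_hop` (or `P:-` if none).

Op 1: best P0=- P1=NH2
Op 2: best P0=NH2 P1=NH2
Op 3: best P0=NH0 P1=NH2
Op 4: best P0=NH0 P1=NH0
Op 5: best P0=NH0 P1=NH0
Op 6: best P0=NH0 P1=NH0
Op 7: best P0=NH0 P1=NH0
Op 8: best P0=NH0 P1=NH0
Op 9: best P0=NH0 P1=NH0

Answer: P0:NH0 P1:NH0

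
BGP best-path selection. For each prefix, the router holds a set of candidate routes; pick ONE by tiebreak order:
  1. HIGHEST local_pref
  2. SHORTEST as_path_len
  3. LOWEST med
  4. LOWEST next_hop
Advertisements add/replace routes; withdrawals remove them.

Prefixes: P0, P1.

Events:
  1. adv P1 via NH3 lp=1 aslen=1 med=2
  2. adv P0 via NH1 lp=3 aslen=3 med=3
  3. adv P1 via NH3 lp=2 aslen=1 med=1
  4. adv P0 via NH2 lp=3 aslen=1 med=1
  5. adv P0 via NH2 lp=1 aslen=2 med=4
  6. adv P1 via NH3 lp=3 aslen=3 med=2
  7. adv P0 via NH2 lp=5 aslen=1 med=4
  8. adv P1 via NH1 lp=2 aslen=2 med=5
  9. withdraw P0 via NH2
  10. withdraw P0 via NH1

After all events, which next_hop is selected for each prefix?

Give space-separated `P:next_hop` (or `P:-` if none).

Op 1: best P0=- P1=NH3
Op 2: best P0=NH1 P1=NH3
Op 3: best P0=NH1 P1=NH3
Op 4: best P0=NH2 P1=NH3
Op 5: best P0=NH1 P1=NH3
Op 6: best P0=NH1 P1=NH3
Op 7: best P0=NH2 P1=NH3
Op 8: best P0=NH2 P1=NH3
Op 9: best P0=NH1 P1=NH3
Op 10: best P0=- P1=NH3

Answer: P0:- P1:NH3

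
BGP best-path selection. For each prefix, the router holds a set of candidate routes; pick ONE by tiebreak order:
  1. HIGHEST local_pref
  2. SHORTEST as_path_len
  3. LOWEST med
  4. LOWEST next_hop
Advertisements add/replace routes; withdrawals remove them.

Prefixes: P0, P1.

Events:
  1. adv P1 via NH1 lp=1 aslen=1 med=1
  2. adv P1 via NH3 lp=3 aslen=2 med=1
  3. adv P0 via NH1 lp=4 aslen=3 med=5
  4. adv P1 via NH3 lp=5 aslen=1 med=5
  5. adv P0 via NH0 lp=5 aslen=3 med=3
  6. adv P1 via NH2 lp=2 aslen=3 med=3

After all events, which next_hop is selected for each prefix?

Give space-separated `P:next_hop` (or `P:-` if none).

Op 1: best P0=- P1=NH1
Op 2: best P0=- P1=NH3
Op 3: best P0=NH1 P1=NH3
Op 4: best P0=NH1 P1=NH3
Op 5: best P0=NH0 P1=NH3
Op 6: best P0=NH0 P1=NH3

Answer: P0:NH0 P1:NH3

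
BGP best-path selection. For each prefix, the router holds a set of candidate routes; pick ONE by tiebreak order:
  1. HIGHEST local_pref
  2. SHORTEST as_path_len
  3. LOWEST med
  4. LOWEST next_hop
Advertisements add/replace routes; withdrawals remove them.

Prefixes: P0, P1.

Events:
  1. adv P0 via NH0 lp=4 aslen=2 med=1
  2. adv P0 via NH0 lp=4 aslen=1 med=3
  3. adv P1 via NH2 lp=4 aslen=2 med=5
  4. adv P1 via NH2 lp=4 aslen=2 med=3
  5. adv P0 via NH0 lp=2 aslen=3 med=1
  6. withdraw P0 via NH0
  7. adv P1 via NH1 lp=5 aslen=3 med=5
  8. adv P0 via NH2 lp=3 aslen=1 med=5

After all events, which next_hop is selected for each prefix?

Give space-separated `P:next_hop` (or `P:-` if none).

Op 1: best P0=NH0 P1=-
Op 2: best P0=NH0 P1=-
Op 3: best P0=NH0 P1=NH2
Op 4: best P0=NH0 P1=NH2
Op 5: best P0=NH0 P1=NH2
Op 6: best P0=- P1=NH2
Op 7: best P0=- P1=NH1
Op 8: best P0=NH2 P1=NH1

Answer: P0:NH2 P1:NH1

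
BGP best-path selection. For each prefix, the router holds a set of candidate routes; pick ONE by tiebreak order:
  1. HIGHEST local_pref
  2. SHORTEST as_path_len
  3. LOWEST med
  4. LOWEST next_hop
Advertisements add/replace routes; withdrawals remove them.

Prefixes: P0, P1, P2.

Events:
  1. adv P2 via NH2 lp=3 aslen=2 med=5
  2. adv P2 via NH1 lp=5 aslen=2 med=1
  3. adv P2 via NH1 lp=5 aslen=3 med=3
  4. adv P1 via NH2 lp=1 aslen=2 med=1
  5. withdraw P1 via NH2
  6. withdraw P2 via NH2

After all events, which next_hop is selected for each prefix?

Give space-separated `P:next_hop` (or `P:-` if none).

Answer: P0:- P1:- P2:NH1

Derivation:
Op 1: best P0=- P1=- P2=NH2
Op 2: best P0=- P1=- P2=NH1
Op 3: best P0=- P1=- P2=NH1
Op 4: best P0=- P1=NH2 P2=NH1
Op 5: best P0=- P1=- P2=NH1
Op 6: best P0=- P1=- P2=NH1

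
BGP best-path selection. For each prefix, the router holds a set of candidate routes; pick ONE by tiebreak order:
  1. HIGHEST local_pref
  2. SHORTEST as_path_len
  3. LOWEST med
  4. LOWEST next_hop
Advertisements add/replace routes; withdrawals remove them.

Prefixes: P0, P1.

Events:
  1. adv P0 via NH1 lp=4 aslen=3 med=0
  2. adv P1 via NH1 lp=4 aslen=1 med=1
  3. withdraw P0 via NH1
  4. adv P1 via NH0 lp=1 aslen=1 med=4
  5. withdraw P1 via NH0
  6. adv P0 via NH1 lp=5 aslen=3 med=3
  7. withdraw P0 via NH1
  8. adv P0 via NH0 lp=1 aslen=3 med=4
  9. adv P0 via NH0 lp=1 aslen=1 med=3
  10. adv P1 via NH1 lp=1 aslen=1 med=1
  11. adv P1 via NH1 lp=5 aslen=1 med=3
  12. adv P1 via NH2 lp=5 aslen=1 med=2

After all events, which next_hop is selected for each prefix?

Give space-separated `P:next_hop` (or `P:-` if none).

Answer: P0:NH0 P1:NH2

Derivation:
Op 1: best P0=NH1 P1=-
Op 2: best P0=NH1 P1=NH1
Op 3: best P0=- P1=NH1
Op 4: best P0=- P1=NH1
Op 5: best P0=- P1=NH1
Op 6: best P0=NH1 P1=NH1
Op 7: best P0=- P1=NH1
Op 8: best P0=NH0 P1=NH1
Op 9: best P0=NH0 P1=NH1
Op 10: best P0=NH0 P1=NH1
Op 11: best P0=NH0 P1=NH1
Op 12: best P0=NH0 P1=NH2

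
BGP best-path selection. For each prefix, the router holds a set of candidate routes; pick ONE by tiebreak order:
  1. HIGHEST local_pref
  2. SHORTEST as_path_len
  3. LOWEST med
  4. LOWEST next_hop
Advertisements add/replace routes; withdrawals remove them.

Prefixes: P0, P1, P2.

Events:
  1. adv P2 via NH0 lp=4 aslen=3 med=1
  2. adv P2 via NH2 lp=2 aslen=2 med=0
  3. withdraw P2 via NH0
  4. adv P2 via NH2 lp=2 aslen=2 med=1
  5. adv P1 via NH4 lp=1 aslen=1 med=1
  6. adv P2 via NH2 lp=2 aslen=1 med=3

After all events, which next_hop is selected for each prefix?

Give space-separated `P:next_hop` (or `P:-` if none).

Answer: P0:- P1:NH4 P2:NH2

Derivation:
Op 1: best P0=- P1=- P2=NH0
Op 2: best P0=- P1=- P2=NH0
Op 3: best P0=- P1=- P2=NH2
Op 4: best P0=- P1=- P2=NH2
Op 5: best P0=- P1=NH4 P2=NH2
Op 6: best P0=- P1=NH4 P2=NH2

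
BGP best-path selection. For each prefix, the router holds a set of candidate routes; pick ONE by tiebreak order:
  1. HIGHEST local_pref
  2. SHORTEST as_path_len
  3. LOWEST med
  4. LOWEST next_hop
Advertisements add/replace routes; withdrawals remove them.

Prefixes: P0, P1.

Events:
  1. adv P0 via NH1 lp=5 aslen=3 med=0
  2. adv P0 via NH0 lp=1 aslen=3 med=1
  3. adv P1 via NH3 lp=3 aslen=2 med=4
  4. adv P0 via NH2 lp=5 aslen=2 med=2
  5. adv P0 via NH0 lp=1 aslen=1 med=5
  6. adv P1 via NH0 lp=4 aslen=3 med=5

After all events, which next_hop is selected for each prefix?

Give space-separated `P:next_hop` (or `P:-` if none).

Answer: P0:NH2 P1:NH0

Derivation:
Op 1: best P0=NH1 P1=-
Op 2: best P0=NH1 P1=-
Op 3: best P0=NH1 P1=NH3
Op 4: best P0=NH2 P1=NH3
Op 5: best P0=NH2 P1=NH3
Op 6: best P0=NH2 P1=NH0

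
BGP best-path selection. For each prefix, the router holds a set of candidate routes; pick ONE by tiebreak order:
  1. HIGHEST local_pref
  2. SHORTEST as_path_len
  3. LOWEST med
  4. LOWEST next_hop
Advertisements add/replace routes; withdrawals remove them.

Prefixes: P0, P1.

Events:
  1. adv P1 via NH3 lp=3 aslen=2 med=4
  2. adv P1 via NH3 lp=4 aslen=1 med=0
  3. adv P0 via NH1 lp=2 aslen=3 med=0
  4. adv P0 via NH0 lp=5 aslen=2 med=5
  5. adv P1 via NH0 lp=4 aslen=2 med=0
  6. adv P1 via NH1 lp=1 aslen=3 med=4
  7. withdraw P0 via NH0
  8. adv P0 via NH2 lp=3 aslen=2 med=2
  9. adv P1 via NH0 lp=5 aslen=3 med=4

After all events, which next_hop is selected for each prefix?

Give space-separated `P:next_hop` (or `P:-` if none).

Answer: P0:NH2 P1:NH0

Derivation:
Op 1: best P0=- P1=NH3
Op 2: best P0=- P1=NH3
Op 3: best P0=NH1 P1=NH3
Op 4: best P0=NH0 P1=NH3
Op 5: best P0=NH0 P1=NH3
Op 6: best P0=NH0 P1=NH3
Op 7: best P0=NH1 P1=NH3
Op 8: best P0=NH2 P1=NH3
Op 9: best P0=NH2 P1=NH0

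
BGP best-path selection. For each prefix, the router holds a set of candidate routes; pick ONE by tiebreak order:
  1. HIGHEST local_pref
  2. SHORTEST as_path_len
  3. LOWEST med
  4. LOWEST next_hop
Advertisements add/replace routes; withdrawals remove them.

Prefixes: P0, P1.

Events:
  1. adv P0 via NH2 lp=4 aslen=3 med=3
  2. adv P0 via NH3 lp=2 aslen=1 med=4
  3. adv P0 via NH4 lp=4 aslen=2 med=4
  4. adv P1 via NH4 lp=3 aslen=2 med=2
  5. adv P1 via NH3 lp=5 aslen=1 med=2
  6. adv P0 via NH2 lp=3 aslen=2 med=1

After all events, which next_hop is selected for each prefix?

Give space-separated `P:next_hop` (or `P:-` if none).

Answer: P0:NH4 P1:NH3

Derivation:
Op 1: best P0=NH2 P1=-
Op 2: best P0=NH2 P1=-
Op 3: best P0=NH4 P1=-
Op 4: best P0=NH4 P1=NH4
Op 5: best P0=NH4 P1=NH3
Op 6: best P0=NH4 P1=NH3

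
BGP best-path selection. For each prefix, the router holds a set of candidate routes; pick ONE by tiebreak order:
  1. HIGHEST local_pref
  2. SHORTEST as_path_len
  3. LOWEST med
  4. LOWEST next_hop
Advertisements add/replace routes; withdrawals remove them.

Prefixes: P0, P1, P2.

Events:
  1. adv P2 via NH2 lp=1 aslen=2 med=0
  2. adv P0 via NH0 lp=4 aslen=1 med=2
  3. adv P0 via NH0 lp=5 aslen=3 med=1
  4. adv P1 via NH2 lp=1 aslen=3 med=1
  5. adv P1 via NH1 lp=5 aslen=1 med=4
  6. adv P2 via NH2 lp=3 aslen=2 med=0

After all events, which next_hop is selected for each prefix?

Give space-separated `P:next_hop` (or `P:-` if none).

Op 1: best P0=- P1=- P2=NH2
Op 2: best P0=NH0 P1=- P2=NH2
Op 3: best P0=NH0 P1=- P2=NH2
Op 4: best P0=NH0 P1=NH2 P2=NH2
Op 5: best P0=NH0 P1=NH1 P2=NH2
Op 6: best P0=NH0 P1=NH1 P2=NH2

Answer: P0:NH0 P1:NH1 P2:NH2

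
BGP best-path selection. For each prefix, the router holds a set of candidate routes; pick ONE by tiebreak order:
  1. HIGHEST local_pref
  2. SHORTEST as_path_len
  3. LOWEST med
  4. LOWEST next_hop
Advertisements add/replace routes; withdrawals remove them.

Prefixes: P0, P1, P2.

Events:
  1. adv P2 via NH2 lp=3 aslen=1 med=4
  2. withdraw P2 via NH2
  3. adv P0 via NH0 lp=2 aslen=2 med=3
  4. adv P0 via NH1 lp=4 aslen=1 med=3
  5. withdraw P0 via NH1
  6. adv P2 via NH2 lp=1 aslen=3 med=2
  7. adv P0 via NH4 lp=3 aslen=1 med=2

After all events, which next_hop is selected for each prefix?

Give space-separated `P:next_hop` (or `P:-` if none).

Op 1: best P0=- P1=- P2=NH2
Op 2: best P0=- P1=- P2=-
Op 3: best P0=NH0 P1=- P2=-
Op 4: best P0=NH1 P1=- P2=-
Op 5: best P0=NH0 P1=- P2=-
Op 6: best P0=NH0 P1=- P2=NH2
Op 7: best P0=NH4 P1=- P2=NH2

Answer: P0:NH4 P1:- P2:NH2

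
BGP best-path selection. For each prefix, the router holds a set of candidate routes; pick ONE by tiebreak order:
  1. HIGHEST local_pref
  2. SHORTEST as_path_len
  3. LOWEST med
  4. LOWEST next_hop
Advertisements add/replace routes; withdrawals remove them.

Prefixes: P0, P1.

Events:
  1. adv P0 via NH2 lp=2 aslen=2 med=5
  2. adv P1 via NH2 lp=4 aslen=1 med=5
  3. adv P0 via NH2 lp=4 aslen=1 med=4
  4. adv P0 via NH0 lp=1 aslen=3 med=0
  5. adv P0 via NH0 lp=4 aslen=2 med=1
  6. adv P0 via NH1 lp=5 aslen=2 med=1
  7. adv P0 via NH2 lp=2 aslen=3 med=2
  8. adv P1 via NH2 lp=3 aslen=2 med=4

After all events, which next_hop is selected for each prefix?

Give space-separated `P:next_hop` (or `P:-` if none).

Answer: P0:NH1 P1:NH2

Derivation:
Op 1: best P0=NH2 P1=-
Op 2: best P0=NH2 P1=NH2
Op 3: best P0=NH2 P1=NH2
Op 4: best P0=NH2 P1=NH2
Op 5: best P0=NH2 P1=NH2
Op 6: best P0=NH1 P1=NH2
Op 7: best P0=NH1 P1=NH2
Op 8: best P0=NH1 P1=NH2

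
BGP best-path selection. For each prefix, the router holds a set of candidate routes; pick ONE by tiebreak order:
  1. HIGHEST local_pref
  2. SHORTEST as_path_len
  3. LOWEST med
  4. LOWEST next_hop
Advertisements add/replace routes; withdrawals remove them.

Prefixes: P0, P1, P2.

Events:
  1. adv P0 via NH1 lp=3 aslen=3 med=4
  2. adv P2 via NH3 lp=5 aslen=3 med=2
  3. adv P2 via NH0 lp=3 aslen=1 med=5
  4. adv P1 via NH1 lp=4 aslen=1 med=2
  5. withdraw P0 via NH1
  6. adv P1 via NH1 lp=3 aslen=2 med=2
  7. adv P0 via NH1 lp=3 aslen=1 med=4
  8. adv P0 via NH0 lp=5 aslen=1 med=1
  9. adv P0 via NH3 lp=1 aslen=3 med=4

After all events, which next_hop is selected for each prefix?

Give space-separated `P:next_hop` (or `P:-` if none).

Op 1: best P0=NH1 P1=- P2=-
Op 2: best P0=NH1 P1=- P2=NH3
Op 3: best P0=NH1 P1=- P2=NH3
Op 4: best P0=NH1 P1=NH1 P2=NH3
Op 5: best P0=- P1=NH1 P2=NH3
Op 6: best P0=- P1=NH1 P2=NH3
Op 7: best P0=NH1 P1=NH1 P2=NH3
Op 8: best P0=NH0 P1=NH1 P2=NH3
Op 9: best P0=NH0 P1=NH1 P2=NH3

Answer: P0:NH0 P1:NH1 P2:NH3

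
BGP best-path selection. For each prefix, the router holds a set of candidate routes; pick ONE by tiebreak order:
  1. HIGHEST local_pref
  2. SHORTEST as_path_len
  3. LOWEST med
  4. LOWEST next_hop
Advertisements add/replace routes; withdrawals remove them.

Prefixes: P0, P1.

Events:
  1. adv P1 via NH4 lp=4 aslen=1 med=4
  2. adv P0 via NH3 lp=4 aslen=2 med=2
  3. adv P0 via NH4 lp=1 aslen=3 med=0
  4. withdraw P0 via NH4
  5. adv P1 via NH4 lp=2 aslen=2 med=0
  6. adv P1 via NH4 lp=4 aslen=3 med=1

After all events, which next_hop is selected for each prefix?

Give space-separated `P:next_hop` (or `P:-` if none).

Answer: P0:NH3 P1:NH4

Derivation:
Op 1: best P0=- P1=NH4
Op 2: best P0=NH3 P1=NH4
Op 3: best P0=NH3 P1=NH4
Op 4: best P0=NH3 P1=NH4
Op 5: best P0=NH3 P1=NH4
Op 6: best P0=NH3 P1=NH4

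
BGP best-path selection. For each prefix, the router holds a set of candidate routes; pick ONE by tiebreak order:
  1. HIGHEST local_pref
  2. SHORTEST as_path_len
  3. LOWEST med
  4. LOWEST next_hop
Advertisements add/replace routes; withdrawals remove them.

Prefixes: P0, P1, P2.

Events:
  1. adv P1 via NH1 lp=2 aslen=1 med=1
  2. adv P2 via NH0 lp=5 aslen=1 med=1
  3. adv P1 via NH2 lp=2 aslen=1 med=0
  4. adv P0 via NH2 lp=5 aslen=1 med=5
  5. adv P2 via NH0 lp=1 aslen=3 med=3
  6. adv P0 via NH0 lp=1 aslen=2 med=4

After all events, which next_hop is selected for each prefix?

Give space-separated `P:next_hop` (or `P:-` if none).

Op 1: best P0=- P1=NH1 P2=-
Op 2: best P0=- P1=NH1 P2=NH0
Op 3: best P0=- P1=NH2 P2=NH0
Op 4: best P0=NH2 P1=NH2 P2=NH0
Op 5: best P0=NH2 P1=NH2 P2=NH0
Op 6: best P0=NH2 P1=NH2 P2=NH0

Answer: P0:NH2 P1:NH2 P2:NH0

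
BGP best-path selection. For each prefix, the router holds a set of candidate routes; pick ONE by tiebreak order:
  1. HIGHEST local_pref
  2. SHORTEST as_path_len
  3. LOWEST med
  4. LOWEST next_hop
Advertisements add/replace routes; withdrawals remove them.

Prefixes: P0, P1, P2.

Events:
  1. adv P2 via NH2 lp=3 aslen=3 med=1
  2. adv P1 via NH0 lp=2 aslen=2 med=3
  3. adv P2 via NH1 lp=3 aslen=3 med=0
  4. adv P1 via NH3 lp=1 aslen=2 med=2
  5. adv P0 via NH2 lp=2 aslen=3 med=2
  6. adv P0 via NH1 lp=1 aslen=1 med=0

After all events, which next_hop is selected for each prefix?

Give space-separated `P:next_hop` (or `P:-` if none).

Answer: P0:NH2 P1:NH0 P2:NH1

Derivation:
Op 1: best P0=- P1=- P2=NH2
Op 2: best P0=- P1=NH0 P2=NH2
Op 3: best P0=- P1=NH0 P2=NH1
Op 4: best P0=- P1=NH0 P2=NH1
Op 5: best P0=NH2 P1=NH0 P2=NH1
Op 6: best P0=NH2 P1=NH0 P2=NH1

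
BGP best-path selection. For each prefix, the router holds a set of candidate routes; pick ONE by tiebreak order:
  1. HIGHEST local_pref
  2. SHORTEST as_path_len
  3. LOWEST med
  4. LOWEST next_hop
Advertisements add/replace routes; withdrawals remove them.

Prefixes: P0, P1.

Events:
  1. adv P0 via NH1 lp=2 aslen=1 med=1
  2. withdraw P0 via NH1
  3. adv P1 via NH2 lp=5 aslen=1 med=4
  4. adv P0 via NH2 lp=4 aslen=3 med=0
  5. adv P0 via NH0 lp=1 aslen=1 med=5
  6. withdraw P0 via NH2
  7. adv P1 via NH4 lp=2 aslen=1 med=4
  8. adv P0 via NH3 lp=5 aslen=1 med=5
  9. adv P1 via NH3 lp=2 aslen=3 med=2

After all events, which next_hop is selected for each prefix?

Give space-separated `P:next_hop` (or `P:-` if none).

Answer: P0:NH3 P1:NH2

Derivation:
Op 1: best P0=NH1 P1=-
Op 2: best P0=- P1=-
Op 3: best P0=- P1=NH2
Op 4: best P0=NH2 P1=NH2
Op 5: best P0=NH2 P1=NH2
Op 6: best P0=NH0 P1=NH2
Op 7: best P0=NH0 P1=NH2
Op 8: best P0=NH3 P1=NH2
Op 9: best P0=NH3 P1=NH2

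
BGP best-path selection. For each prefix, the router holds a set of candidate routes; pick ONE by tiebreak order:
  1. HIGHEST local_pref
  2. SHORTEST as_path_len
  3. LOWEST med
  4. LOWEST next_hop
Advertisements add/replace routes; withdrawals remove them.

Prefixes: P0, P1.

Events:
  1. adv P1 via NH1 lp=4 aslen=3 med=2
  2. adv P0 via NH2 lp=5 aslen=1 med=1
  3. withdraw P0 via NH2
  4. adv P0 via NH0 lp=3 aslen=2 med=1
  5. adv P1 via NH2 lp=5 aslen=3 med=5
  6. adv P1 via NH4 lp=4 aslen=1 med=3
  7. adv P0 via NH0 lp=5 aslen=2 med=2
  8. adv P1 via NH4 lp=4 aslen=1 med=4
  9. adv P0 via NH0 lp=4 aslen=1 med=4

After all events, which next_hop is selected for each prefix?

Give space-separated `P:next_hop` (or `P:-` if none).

Op 1: best P0=- P1=NH1
Op 2: best P0=NH2 P1=NH1
Op 3: best P0=- P1=NH1
Op 4: best P0=NH0 P1=NH1
Op 5: best P0=NH0 P1=NH2
Op 6: best P0=NH0 P1=NH2
Op 7: best P0=NH0 P1=NH2
Op 8: best P0=NH0 P1=NH2
Op 9: best P0=NH0 P1=NH2

Answer: P0:NH0 P1:NH2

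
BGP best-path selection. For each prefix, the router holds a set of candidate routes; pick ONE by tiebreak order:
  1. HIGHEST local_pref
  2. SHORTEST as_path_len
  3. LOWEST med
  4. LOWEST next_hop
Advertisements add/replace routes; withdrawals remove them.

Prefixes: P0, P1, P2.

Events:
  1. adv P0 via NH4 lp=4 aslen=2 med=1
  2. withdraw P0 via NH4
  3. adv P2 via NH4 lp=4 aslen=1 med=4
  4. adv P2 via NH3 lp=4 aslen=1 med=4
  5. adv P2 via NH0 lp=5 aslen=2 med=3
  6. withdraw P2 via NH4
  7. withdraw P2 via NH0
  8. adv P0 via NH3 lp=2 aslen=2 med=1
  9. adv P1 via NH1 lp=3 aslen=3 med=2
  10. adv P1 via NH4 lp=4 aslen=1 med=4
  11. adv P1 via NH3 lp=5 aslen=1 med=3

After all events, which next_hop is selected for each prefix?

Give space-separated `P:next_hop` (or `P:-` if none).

Answer: P0:NH3 P1:NH3 P2:NH3

Derivation:
Op 1: best P0=NH4 P1=- P2=-
Op 2: best P0=- P1=- P2=-
Op 3: best P0=- P1=- P2=NH4
Op 4: best P0=- P1=- P2=NH3
Op 5: best P0=- P1=- P2=NH0
Op 6: best P0=- P1=- P2=NH0
Op 7: best P0=- P1=- P2=NH3
Op 8: best P0=NH3 P1=- P2=NH3
Op 9: best P0=NH3 P1=NH1 P2=NH3
Op 10: best P0=NH3 P1=NH4 P2=NH3
Op 11: best P0=NH3 P1=NH3 P2=NH3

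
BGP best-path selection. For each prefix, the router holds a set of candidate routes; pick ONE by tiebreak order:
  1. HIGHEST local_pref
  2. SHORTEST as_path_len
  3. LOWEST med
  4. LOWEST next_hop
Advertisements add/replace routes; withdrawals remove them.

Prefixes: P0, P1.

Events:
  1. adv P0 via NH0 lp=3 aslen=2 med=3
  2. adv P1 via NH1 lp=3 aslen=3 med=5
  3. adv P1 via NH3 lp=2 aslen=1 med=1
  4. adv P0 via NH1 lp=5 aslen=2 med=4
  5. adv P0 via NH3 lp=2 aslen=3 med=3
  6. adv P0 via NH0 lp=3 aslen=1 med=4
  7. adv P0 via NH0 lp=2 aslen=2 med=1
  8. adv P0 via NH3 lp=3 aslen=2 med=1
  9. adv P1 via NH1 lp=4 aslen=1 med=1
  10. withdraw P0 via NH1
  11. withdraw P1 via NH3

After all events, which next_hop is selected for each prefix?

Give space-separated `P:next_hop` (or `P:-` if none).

Answer: P0:NH3 P1:NH1

Derivation:
Op 1: best P0=NH0 P1=-
Op 2: best P0=NH0 P1=NH1
Op 3: best P0=NH0 P1=NH1
Op 4: best P0=NH1 P1=NH1
Op 5: best P0=NH1 P1=NH1
Op 6: best P0=NH1 P1=NH1
Op 7: best P0=NH1 P1=NH1
Op 8: best P0=NH1 P1=NH1
Op 9: best P0=NH1 P1=NH1
Op 10: best P0=NH3 P1=NH1
Op 11: best P0=NH3 P1=NH1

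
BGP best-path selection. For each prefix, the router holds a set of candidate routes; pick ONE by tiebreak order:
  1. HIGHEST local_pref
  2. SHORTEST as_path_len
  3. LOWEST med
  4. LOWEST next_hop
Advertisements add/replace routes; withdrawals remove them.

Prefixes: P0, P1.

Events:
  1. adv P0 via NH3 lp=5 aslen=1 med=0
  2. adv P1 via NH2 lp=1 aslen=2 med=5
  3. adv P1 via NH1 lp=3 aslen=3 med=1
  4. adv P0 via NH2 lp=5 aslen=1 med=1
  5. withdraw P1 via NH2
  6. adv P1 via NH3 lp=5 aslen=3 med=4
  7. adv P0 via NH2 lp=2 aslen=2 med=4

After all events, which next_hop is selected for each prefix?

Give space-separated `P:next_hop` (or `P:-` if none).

Answer: P0:NH3 P1:NH3

Derivation:
Op 1: best P0=NH3 P1=-
Op 2: best P0=NH3 P1=NH2
Op 3: best P0=NH3 P1=NH1
Op 4: best P0=NH3 P1=NH1
Op 5: best P0=NH3 P1=NH1
Op 6: best P0=NH3 P1=NH3
Op 7: best P0=NH3 P1=NH3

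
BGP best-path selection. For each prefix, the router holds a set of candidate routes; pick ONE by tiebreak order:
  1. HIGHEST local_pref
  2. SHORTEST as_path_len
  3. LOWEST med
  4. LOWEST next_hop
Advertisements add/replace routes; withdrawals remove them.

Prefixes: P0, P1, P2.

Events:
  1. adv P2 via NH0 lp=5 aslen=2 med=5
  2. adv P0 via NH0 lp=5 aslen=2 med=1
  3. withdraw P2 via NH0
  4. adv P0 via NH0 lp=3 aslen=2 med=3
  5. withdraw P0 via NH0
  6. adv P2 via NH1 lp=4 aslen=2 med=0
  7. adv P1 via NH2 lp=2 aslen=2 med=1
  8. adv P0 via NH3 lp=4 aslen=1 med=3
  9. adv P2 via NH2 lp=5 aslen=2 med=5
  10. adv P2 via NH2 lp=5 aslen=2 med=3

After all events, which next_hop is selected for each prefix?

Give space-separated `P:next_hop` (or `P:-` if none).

Answer: P0:NH3 P1:NH2 P2:NH2

Derivation:
Op 1: best P0=- P1=- P2=NH0
Op 2: best P0=NH0 P1=- P2=NH0
Op 3: best P0=NH0 P1=- P2=-
Op 4: best P0=NH0 P1=- P2=-
Op 5: best P0=- P1=- P2=-
Op 6: best P0=- P1=- P2=NH1
Op 7: best P0=- P1=NH2 P2=NH1
Op 8: best P0=NH3 P1=NH2 P2=NH1
Op 9: best P0=NH3 P1=NH2 P2=NH2
Op 10: best P0=NH3 P1=NH2 P2=NH2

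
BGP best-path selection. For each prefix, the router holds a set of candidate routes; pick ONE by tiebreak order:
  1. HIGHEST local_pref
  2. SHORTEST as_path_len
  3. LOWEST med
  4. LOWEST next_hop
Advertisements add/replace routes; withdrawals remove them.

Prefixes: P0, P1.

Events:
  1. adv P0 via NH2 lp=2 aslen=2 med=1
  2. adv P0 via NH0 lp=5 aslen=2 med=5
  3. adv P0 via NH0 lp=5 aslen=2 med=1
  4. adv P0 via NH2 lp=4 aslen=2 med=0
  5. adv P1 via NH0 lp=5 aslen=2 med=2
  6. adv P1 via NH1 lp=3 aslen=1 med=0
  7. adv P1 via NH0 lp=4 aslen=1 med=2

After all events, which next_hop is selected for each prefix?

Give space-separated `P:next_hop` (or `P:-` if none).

Answer: P0:NH0 P1:NH0

Derivation:
Op 1: best P0=NH2 P1=-
Op 2: best P0=NH0 P1=-
Op 3: best P0=NH0 P1=-
Op 4: best P0=NH0 P1=-
Op 5: best P0=NH0 P1=NH0
Op 6: best P0=NH0 P1=NH0
Op 7: best P0=NH0 P1=NH0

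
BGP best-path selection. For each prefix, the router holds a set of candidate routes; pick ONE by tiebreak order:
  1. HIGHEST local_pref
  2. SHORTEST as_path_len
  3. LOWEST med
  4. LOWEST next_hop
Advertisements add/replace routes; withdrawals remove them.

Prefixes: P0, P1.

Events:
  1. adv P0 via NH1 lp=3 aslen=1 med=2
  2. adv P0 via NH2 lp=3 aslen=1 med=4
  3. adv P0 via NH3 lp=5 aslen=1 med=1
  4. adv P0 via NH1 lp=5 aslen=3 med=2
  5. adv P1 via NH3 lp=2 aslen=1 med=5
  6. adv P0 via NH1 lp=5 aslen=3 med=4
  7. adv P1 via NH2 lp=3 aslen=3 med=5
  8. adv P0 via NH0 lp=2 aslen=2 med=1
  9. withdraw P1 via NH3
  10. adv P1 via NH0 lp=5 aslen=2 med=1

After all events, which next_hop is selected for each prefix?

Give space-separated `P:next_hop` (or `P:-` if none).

Answer: P0:NH3 P1:NH0

Derivation:
Op 1: best P0=NH1 P1=-
Op 2: best P0=NH1 P1=-
Op 3: best P0=NH3 P1=-
Op 4: best P0=NH3 P1=-
Op 5: best P0=NH3 P1=NH3
Op 6: best P0=NH3 P1=NH3
Op 7: best P0=NH3 P1=NH2
Op 8: best P0=NH3 P1=NH2
Op 9: best P0=NH3 P1=NH2
Op 10: best P0=NH3 P1=NH0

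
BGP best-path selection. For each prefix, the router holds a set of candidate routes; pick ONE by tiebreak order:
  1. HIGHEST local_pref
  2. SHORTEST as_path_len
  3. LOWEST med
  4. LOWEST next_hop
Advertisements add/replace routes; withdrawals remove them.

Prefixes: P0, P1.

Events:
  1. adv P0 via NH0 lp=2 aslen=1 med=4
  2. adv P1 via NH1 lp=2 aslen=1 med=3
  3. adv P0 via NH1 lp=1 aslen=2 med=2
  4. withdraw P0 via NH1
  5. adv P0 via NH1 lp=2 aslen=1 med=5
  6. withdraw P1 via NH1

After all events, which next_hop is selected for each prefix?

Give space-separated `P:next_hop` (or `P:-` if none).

Answer: P0:NH0 P1:-

Derivation:
Op 1: best P0=NH0 P1=-
Op 2: best P0=NH0 P1=NH1
Op 3: best P0=NH0 P1=NH1
Op 4: best P0=NH0 P1=NH1
Op 5: best P0=NH0 P1=NH1
Op 6: best P0=NH0 P1=-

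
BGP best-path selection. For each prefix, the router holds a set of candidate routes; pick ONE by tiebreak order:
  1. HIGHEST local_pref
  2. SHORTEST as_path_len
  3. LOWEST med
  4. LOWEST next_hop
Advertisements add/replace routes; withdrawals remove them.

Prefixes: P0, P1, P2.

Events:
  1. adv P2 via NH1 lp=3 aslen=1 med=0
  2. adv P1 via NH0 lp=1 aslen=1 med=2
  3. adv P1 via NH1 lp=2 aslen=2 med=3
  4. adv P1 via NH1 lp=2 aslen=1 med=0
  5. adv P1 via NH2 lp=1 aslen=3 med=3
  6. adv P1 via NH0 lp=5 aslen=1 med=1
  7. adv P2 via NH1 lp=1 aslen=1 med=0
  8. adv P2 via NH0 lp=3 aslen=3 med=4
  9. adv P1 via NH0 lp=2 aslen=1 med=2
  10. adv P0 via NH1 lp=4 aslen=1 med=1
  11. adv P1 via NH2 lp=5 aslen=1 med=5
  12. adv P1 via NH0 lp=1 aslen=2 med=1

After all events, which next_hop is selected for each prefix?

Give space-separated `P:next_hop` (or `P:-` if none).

Op 1: best P0=- P1=- P2=NH1
Op 2: best P0=- P1=NH0 P2=NH1
Op 3: best P0=- P1=NH1 P2=NH1
Op 4: best P0=- P1=NH1 P2=NH1
Op 5: best P0=- P1=NH1 P2=NH1
Op 6: best P0=- P1=NH0 P2=NH1
Op 7: best P0=- P1=NH0 P2=NH1
Op 8: best P0=- P1=NH0 P2=NH0
Op 9: best P0=- P1=NH1 P2=NH0
Op 10: best P0=NH1 P1=NH1 P2=NH0
Op 11: best P0=NH1 P1=NH2 P2=NH0
Op 12: best P0=NH1 P1=NH2 P2=NH0

Answer: P0:NH1 P1:NH2 P2:NH0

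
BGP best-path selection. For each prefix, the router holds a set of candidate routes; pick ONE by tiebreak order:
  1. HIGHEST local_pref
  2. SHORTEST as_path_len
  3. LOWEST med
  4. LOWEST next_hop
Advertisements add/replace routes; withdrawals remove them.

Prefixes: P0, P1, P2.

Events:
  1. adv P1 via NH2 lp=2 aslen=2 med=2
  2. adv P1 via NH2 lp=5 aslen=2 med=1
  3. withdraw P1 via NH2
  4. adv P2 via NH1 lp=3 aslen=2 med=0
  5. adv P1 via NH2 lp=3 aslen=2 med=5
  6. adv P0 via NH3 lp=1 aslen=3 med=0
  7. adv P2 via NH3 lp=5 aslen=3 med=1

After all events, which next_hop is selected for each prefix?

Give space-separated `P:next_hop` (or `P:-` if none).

Op 1: best P0=- P1=NH2 P2=-
Op 2: best P0=- P1=NH2 P2=-
Op 3: best P0=- P1=- P2=-
Op 4: best P0=- P1=- P2=NH1
Op 5: best P0=- P1=NH2 P2=NH1
Op 6: best P0=NH3 P1=NH2 P2=NH1
Op 7: best P0=NH3 P1=NH2 P2=NH3

Answer: P0:NH3 P1:NH2 P2:NH3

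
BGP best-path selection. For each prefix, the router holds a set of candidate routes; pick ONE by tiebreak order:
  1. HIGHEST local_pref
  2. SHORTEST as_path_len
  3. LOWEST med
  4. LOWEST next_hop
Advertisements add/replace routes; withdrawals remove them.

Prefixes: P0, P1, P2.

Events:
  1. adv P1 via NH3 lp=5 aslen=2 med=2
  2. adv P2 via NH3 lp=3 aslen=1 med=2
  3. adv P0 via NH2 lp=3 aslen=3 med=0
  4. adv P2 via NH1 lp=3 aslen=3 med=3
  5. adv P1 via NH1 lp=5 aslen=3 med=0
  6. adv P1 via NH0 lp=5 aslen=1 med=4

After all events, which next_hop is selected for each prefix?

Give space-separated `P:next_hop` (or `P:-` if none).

Op 1: best P0=- P1=NH3 P2=-
Op 2: best P0=- P1=NH3 P2=NH3
Op 3: best P0=NH2 P1=NH3 P2=NH3
Op 4: best P0=NH2 P1=NH3 P2=NH3
Op 5: best P0=NH2 P1=NH3 P2=NH3
Op 6: best P0=NH2 P1=NH0 P2=NH3

Answer: P0:NH2 P1:NH0 P2:NH3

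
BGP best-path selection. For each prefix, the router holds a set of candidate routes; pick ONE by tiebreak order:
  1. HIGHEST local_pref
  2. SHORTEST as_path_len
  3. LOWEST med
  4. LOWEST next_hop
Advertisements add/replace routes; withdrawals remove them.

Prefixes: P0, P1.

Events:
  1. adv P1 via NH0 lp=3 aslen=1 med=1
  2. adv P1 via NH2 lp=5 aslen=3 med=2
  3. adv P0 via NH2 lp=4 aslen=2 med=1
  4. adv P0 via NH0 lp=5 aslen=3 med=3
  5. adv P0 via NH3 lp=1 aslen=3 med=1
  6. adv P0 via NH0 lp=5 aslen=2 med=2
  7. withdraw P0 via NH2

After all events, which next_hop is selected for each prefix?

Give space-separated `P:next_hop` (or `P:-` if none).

Op 1: best P0=- P1=NH0
Op 2: best P0=- P1=NH2
Op 3: best P0=NH2 P1=NH2
Op 4: best P0=NH0 P1=NH2
Op 5: best P0=NH0 P1=NH2
Op 6: best P0=NH0 P1=NH2
Op 7: best P0=NH0 P1=NH2

Answer: P0:NH0 P1:NH2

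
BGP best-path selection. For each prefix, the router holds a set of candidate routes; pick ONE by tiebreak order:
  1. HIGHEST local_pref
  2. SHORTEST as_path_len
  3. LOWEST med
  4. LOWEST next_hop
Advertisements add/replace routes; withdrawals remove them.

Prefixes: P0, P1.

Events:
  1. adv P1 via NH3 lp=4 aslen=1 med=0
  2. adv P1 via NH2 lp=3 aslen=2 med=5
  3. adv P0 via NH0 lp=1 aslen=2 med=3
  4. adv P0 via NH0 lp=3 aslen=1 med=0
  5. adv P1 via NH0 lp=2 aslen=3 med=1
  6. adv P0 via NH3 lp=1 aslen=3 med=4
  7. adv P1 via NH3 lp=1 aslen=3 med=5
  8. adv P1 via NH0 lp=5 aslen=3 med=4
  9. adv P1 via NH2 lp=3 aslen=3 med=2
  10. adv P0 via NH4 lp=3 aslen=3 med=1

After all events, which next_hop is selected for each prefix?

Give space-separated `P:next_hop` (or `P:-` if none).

Answer: P0:NH0 P1:NH0

Derivation:
Op 1: best P0=- P1=NH3
Op 2: best P0=- P1=NH3
Op 3: best P0=NH0 P1=NH3
Op 4: best P0=NH0 P1=NH3
Op 5: best P0=NH0 P1=NH3
Op 6: best P0=NH0 P1=NH3
Op 7: best P0=NH0 P1=NH2
Op 8: best P0=NH0 P1=NH0
Op 9: best P0=NH0 P1=NH0
Op 10: best P0=NH0 P1=NH0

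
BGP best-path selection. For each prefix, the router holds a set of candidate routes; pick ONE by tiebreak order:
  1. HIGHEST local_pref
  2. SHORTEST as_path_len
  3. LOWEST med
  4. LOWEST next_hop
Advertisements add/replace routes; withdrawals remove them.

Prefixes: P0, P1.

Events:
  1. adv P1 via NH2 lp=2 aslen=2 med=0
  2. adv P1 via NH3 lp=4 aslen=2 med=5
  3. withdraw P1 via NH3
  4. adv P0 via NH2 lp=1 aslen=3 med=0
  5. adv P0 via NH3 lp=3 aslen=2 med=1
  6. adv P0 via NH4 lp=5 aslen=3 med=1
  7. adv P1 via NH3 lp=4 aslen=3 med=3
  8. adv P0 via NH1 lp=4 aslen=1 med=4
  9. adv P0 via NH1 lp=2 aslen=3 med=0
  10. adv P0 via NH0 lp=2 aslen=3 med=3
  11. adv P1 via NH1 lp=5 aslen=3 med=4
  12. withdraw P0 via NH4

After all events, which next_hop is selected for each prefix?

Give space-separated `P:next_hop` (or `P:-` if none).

Answer: P0:NH3 P1:NH1

Derivation:
Op 1: best P0=- P1=NH2
Op 2: best P0=- P1=NH3
Op 3: best P0=- P1=NH2
Op 4: best P0=NH2 P1=NH2
Op 5: best P0=NH3 P1=NH2
Op 6: best P0=NH4 P1=NH2
Op 7: best P0=NH4 P1=NH3
Op 8: best P0=NH4 P1=NH3
Op 9: best P0=NH4 P1=NH3
Op 10: best P0=NH4 P1=NH3
Op 11: best P0=NH4 P1=NH1
Op 12: best P0=NH3 P1=NH1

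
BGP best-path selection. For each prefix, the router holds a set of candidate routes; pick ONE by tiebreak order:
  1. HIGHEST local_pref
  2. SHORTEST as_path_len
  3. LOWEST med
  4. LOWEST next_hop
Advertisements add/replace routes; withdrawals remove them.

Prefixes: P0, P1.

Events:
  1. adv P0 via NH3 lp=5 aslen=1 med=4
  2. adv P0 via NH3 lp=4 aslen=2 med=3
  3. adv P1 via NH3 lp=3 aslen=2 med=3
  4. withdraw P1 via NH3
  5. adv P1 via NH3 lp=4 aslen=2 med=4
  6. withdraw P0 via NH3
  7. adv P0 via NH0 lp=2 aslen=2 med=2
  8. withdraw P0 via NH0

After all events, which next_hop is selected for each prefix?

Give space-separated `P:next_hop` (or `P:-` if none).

Op 1: best P0=NH3 P1=-
Op 2: best P0=NH3 P1=-
Op 3: best P0=NH3 P1=NH3
Op 4: best P0=NH3 P1=-
Op 5: best P0=NH3 P1=NH3
Op 6: best P0=- P1=NH3
Op 7: best P0=NH0 P1=NH3
Op 8: best P0=- P1=NH3

Answer: P0:- P1:NH3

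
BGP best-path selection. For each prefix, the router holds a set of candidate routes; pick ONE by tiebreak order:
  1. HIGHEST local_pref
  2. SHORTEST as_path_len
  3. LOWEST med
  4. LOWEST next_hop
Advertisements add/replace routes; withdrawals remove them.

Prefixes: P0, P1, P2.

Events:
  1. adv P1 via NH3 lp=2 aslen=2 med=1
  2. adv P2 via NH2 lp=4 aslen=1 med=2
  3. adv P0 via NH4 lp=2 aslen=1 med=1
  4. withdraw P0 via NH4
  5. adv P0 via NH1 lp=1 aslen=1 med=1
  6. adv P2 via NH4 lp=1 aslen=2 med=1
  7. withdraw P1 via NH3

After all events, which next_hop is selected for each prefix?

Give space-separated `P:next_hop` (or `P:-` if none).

Op 1: best P0=- P1=NH3 P2=-
Op 2: best P0=- P1=NH3 P2=NH2
Op 3: best P0=NH4 P1=NH3 P2=NH2
Op 4: best P0=- P1=NH3 P2=NH2
Op 5: best P0=NH1 P1=NH3 P2=NH2
Op 6: best P0=NH1 P1=NH3 P2=NH2
Op 7: best P0=NH1 P1=- P2=NH2

Answer: P0:NH1 P1:- P2:NH2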